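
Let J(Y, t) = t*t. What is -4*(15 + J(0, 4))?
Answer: -124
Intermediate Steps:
J(Y, t) = t²
-4*(15 + J(0, 4)) = -4*(15 + 4²) = -4*(15 + 16) = -4*31 = -124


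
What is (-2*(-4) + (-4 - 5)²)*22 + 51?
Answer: 2009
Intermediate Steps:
(-2*(-4) + (-4 - 5)²)*22 + 51 = (8 + (-9)²)*22 + 51 = (8 + 81)*22 + 51 = 89*22 + 51 = 1958 + 51 = 2009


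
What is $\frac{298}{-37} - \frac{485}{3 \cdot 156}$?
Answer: $- \frac{157409}{17316} \approx -9.0904$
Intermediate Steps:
$\frac{298}{-37} - \frac{485}{3 \cdot 156} = 298 \left(- \frac{1}{37}\right) - \frac{485}{468} = - \frac{298}{37} - \frac{485}{468} = - \frac{157409}{17316}$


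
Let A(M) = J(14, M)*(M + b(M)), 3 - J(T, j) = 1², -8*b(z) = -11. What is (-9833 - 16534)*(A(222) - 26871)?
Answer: 2786912799/4 ≈ 6.9673e+8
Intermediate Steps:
b(z) = 11/8 (b(z) = -⅛*(-11) = 11/8)
J(T, j) = 2 (J(T, j) = 3 - 1*1² = 3 - 1*1 = 3 - 1 = 2)
A(M) = 11/4 + 2*M (A(M) = 2*(M + 11/8) = 2*(11/8 + M) = 11/4 + 2*M)
(-9833 - 16534)*(A(222) - 26871) = (-9833 - 16534)*((11/4 + 2*222) - 26871) = -26367*((11/4 + 444) - 26871) = -26367*(1787/4 - 26871) = -26367*(-105697/4) = 2786912799/4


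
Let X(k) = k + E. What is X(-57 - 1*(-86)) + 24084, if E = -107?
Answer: 24006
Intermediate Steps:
X(k) = -107 + k (X(k) = k - 107 = -107 + k)
X(-57 - 1*(-86)) + 24084 = (-107 + (-57 - 1*(-86))) + 24084 = (-107 + (-57 + 86)) + 24084 = (-107 + 29) + 24084 = -78 + 24084 = 24006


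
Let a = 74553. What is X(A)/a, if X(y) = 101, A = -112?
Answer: 101/74553 ≈ 0.0013547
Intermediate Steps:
X(A)/a = 101/74553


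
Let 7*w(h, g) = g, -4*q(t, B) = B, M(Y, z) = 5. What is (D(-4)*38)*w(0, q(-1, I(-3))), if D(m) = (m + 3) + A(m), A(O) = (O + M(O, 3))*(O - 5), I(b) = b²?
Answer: 855/7 ≈ 122.14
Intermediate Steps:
q(t, B) = -B/4
A(O) = (-5 + O)*(5 + O) (A(O) = (O + 5)*(O - 5) = (5 + O)*(-5 + O) = (-5 + O)*(5 + O))
D(m) = -22 + m + m² (D(m) = (m + 3) + (-25 + m²) = (3 + m) + (-25 + m²) = -22 + m + m²)
w(h, g) = g/7
(D(-4)*38)*w(0, q(-1, I(-3))) = ((-22 - 4 + (-4)²)*38)*((-¼*(-3)²)/7) = ((-22 - 4 + 16)*38)*((-¼*9)/7) = (-10*38)*((⅐)*(-9/4)) = -380*(-9/28) = 855/7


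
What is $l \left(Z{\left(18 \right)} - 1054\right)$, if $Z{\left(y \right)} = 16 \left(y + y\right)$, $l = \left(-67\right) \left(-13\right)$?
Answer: $-416338$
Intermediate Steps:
$l = 871$
$Z{\left(y \right)} = 32 y$ ($Z{\left(y \right)} = 16 \cdot 2 y = 32 y$)
$l \left(Z{\left(18 \right)} - 1054\right) = 871 \left(32 \cdot 18 - 1054\right) = 871 \left(576 - 1054\right) = 871 \left(-478\right) = -416338$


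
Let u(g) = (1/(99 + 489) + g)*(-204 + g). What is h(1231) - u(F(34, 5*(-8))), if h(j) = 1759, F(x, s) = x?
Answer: 2216551/294 ≈ 7539.3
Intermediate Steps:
u(g) = (-204 + g)*(1/588 + g) (u(g) = (1/588 + g)*(-204 + g) = (-204 + g)*(1/588 + g))
h(1231) - u(F(34, 5*(-8))) = 1759 - (-17/49 + 34² - 119951/588*34) = 1759 - (-17/49 + 1156 - 2039167/294) = 1759 - 1*(-1699405/294) = 1759 + 1699405/294 = 2216551/294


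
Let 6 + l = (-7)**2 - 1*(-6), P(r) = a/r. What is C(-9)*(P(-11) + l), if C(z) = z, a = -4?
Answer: -4887/11 ≈ -444.27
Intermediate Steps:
P(r) = -4/r
l = 49 (l = -6 + ((-7)**2 - 1*(-6)) = -6 + (49 + 6) = -6 + 55 = 49)
C(-9)*(P(-11) + l) = -9*(-4/(-11) + 49) = -9*(-4*(-1/11) + 49) = -9*(4/11 + 49) = -9*543/11 = -4887/11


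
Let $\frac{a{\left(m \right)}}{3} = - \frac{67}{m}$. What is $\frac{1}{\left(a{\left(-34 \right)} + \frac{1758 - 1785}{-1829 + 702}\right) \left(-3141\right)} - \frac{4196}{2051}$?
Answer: $- \frac{2997720900238}{1465244131995} \approx -2.0459$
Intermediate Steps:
$a{\left(m \right)} = - \frac{201}{m}$ ($a{\left(m \right)} = 3 \left(- \frac{67}{m}\right) = - \frac{201}{m}$)
$\frac{1}{\left(a{\left(-34 \right)} + \frac{1758 - 1785}{-1829 + 702}\right) \left(-3141\right)} - \frac{4196}{2051} = \frac{1}{\left(- \frac{201}{-34} + \frac{1758 - 1785}{-1829 + 702}\right) \left(-3141\right)} - \frac{4196}{2051} = \frac{1}{\left(-201\right) \left(- \frac{1}{34}\right) - \frac{27}{-1127}} \left(- \frac{1}{3141}\right) - \frac{4196}{2051} = \frac{1}{\frac{201}{34} - - \frac{27}{1127}} \left(- \frac{1}{3141}\right) - \frac{4196}{2051} = \frac{1}{\frac{201}{34} + \frac{27}{1127}} \left(- \frac{1}{3141}\right) - \frac{4196}{2051} = \frac{1}{\frac{227445}{38318}} \left(- \frac{1}{3141}\right) - \frac{4196}{2051} = \frac{38318}{227445} \left(- \frac{1}{3141}\right) - \frac{4196}{2051} = - \frac{38318}{714404745} - \frac{4196}{2051} = - \frac{2997720900238}{1465244131995}$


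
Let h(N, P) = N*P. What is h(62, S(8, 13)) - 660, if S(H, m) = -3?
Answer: -846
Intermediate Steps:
h(62, S(8, 13)) - 660 = 62*(-3) - 660 = -186 - 660 = -846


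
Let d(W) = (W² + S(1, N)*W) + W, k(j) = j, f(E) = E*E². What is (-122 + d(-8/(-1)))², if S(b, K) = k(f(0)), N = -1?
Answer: 2500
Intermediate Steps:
f(E) = E³
S(b, K) = 0 (S(b, K) = 0³ = 0)
d(W) = W + W² (d(W) = (W² + 0*W) + W = (W² + 0) + W = W² + W = W + W²)
(-122 + d(-8/(-1)))² = (-122 + (-8/(-1))*(1 - 8/(-1)))² = (-122 + (-8*(-1))*(1 - 8*(-1)))² = (-122 + 8*(1 + 8))² = (-122 + 8*9)² = (-122 + 72)² = (-50)² = 2500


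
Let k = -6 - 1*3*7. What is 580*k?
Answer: -15660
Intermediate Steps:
k = -27 (k = -6 - 3*7 = -6 - 21 = -27)
580*k = 580*(-27) = -15660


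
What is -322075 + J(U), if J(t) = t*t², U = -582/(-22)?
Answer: -404039654/1331 ≈ -3.0356e+5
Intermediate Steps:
U = 291/11 (U = -582*(-1/22) = 291/11 ≈ 26.455)
J(t) = t³
-322075 + J(U) = -322075 + (291/11)³ = -322075 + 24642171/1331 = -404039654/1331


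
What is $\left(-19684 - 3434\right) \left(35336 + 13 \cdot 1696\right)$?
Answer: $-1326603312$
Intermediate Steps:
$\left(-19684 - 3434\right) \left(35336 + 13 \cdot 1696\right) = - 23118 \left(35336 + 22048\right) = \left(-23118\right) 57384 = -1326603312$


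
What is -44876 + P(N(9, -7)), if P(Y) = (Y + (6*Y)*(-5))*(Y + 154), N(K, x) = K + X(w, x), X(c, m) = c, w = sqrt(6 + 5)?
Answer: -87738 - 4988*sqrt(11) ≈ -1.0428e+5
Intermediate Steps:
w = sqrt(11) ≈ 3.3166
N(K, x) = K + sqrt(11)
P(Y) = -29*Y*(154 + Y) (P(Y) = (Y - 30*Y)*(154 + Y) = (-29*Y)*(154 + Y) = -29*Y*(154 + Y))
-44876 + P(N(9, -7)) = -44876 - 29*(9 + sqrt(11))*(154 + (9 + sqrt(11))) = -44876 - 29*(9 + sqrt(11))*(163 + sqrt(11))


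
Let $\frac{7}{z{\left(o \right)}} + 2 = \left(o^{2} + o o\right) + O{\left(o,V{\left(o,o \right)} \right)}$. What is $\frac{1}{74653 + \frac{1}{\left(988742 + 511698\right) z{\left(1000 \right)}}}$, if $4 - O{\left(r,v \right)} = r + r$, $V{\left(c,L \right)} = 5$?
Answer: $\frac{5251540}{392044214621} \approx 1.3395 \cdot 10^{-5}$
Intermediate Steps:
$O{\left(r,v \right)} = 4 - 2 r$ ($O{\left(r,v \right)} = 4 - \left(r + r\right) = 4 - 2 r$)
$z{\left(o \right)} = \frac{7}{2 - 2 o + 2 o^{2}}$ ($z{\left(o \right)} = \frac{7}{-2 - \left(-4 - o^{2} + 2 o - o o\right)} = \frac{7}{-2 - \left(-4 - 2 o^{2} + 2 o\right)} = \frac{7}{-2 + \left(4 - 2 o + 2 o^{2}\right)} = \frac{7}{2 - 2 o + 2 o^{2}}$)
$\frac{1}{74653 + \frac{1}{\left(988742 + 511698\right) z{\left(1000 \right)}}} = \frac{1}{74653 + \frac{1}{\left(988742 + 511698\right) \frac{7}{2 \left(1 + 1000^{2} - 1000\right)}}} = \frac{1}{74653 + \frac{1}{1500440 \frac{7}{2 \left(1 + 1000000 - 1000\right)}}} = \frac{1}{74653 + \frac{1}{1500440 \frac{7}{2 \cdot 999001}}} = \frac{1}{74653 + \frac{1}{1500440 \cdot \frac{7}{2} \cdot \frac{1}{999001}}} = \frac{1}{74653 + \frac{1}{1500440 \cdot \frac{7}{1998002}}} = \frac{1}{74653 + \frac{1}{1500440} \cdot \frac{1998002}{7}} = \frac{1}{74653 + \frac{999001}{5251540}} = \frac{1}{\frac{392044214621}{5251540}} = \frac{5251540}{392044214621}$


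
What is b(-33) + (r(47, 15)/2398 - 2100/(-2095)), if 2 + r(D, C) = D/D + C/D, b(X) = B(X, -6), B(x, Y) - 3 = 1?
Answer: 118109184/23611907 ≈ 5.0021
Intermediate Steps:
B(x, Y) = 4 (B(x, Y) = 3 + 1 = 4)
b(X) = 4
r(D, C) = -1 + C/D (r(D, C) = -2 + (D/D + C/D) = -2 + (1 + C/D) = -1 + C/D)
b(-33) + (r(47, 15)/2398 - 2100/(-2095)) = 4 + (((15 - 1*47)/47)/2398 - 2100/(-2095)) = 4 + (((15 - 47)/47)*(1/2398) - 2100*(-1/2095)) = 4 + (((1/47)*(-32))*(1/2398) + 420/419) = 4 + (-32/47*1/2398 + 420/419) = 4 + (-16/56353 + 420/419) = 4 + 23661556/23611907 = 118109184/23611907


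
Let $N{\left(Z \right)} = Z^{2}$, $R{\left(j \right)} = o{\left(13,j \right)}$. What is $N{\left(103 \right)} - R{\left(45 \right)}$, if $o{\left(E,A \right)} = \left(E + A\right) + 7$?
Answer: $10544$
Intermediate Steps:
$o{\left(E,A \right)} = 7 + A + E$ ($o{\left(E,A \right)} = \left(A + E\right) + 7 = 7 + A + E$)
$R{\left(j \right)} = 20 + j$ ($R{\left(j \right)} = 7 + j + 13 = 20 + j$)
$N{\left(103 \right)} - R{\left(45 \right)} = 103^{2} - \left(20 + 45\right) = 10609 - 65 = 10544$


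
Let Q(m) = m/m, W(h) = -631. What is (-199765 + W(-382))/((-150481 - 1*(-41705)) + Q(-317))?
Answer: 200396/108775 ≈ 1.8423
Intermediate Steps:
Q(m) = 1
(-199765 + W(-382))/((-150481 - 1*(-41705)) + Q(-317)) = (-199765 - 631)/((-150481 - 1*(-41705)) + 1) = -200396/((-150481 + 41705) + 1) = -200396/(-108776 + 1) = -200396/(-108775) = -200396*(-1/108775) = 200396/108775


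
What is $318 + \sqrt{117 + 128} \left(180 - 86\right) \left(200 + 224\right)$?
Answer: $318 + 278992 \sqrt{5} \approx 6.2416 \cdot 10^{5}$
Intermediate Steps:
$318 + \sqrt{117 + 128} \left(180 - 86\right) \left(200 + 224\right) = 318 + \sqrt{245} \cdot 94 \cdot 424 = 318 + 7 \sqrt{5} \cdot 39856 = 318 + 278992 \sqrt{5}$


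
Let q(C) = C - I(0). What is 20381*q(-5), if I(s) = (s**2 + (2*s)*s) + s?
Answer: -101905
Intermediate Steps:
I(s) = s + 3*s**2 (I(s) = (s**2 + 2*s**2) + s = 3*s**2 + s = s + 3*s**2)
q(C) = C (q(C) = C - 0*(1 + 3*0) = C - 0*(1 + 0) = C - 0 = C - 1*0 = C + 0 = C)
20381*q(-5) = 20381*(-5) = -101905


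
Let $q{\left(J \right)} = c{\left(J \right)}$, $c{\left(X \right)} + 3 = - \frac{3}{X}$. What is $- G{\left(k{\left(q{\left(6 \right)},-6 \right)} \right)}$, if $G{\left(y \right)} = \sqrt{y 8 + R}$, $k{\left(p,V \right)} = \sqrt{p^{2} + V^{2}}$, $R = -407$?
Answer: $- i \sqrt{407 - 4 \sqrt{193}} \approx - 18.746 i$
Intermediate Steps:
$c{\left(X \right)} = -3 - \frac{3}{X}$
$q{\left(J \right)} = -3 - \frac{3}{J}$
$k{\left(p,V \right)} = \sqrt{V^{2} + p^{2}}$
$G{\left(y \right)} = \sqrt{-407 + 8 y}$ ($G{\left(y \right)} = \sqrt{y 8 - 407} = \sqrt{8 y - 407} = \sqrt{-407 + 8 y}$)
$- G{\left(k{\left(q{\left(6 \right)},-6 \right)} \right)} = - \sqrt{-407 + 8 \sqrt{\left(-6\right)^{2} + \left(-3 - \frac{3}{6}\right)^{2}}} = - \sqrt{-407 + 8 \sqrt{36 + \left(-3 - \frac{1}{2}\right)^{2}}} = - \sqrt{-407 + 8 \sqrt{36 + \left(- \frac{7}{2}\right)^{2}}} = - \sqrt{-407 + 8 \sqrt{36 + \frac{49}{4}}} = - \sqrt{-407 + 8 \sqrt{\frac{193}{4}}} = - \sqrt{-407 + 8 \frac{\sqrt{193}}{2}} = - \sqrt{-407 + 4 \sqrt{193}}$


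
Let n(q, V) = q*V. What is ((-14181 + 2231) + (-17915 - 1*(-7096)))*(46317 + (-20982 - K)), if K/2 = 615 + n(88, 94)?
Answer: -172156409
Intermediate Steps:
n(q, V) = V*q
K = 17774 (K = 2*(615 + 94*88) = 2*(615 + 8272) = 2*8887 = 17774)
((-14181 + 2231) + (-17915 - 1*(-7096)))*(46317 + (-20982 - K)) = ((-14181 + 2231) + (-17915 - 1*(-7096)))*(46317 + (-20982 - 1*17774)) = (-11950 + (-17915 + 7096))*(46317 + (-20982 - 17774)) = (-11950 - 10819)*(46317 - 38756) = -22769*7561 = -172156409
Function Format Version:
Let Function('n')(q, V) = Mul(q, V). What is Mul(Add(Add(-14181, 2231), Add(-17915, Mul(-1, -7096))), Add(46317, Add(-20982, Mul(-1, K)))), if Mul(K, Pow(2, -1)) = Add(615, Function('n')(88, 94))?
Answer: -172156409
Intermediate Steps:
Function('n')(q, V) = Mul(V, q)
K = 17774 (K = Mul(2, Add(615, Mul(94, 88))) = Mul(2, Add(615, 8272)) = Mul(2, 8887) = 17774)
Mul(Add(Add(-14181, 2231), Add(-17915, Mul(-1, -7096))), Add(46317, Add(-20982, Mul(-1, K)))) = Mul(Add(Add(-14181, 2231), Add(-17915, Mul(-1, -7096))), Add(46317, Add(-20982, Mul(-1, 17774)))) = Mul(Add(-11950, Add(-17915, 7096)), Add(46317, Add(-20982, -17774))) = Mul(Add(-11950, -10819), Add(46317, -38756)) = Mul(-22769, 7561) = -172156409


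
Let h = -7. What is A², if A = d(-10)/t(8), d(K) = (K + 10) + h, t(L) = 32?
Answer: 49/1024 ≈ 0.047852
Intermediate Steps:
d(K) = 3 + K (d(K) = (K + 10) - 7 = (10 + K) - 7 = 3 + K)
A = -7/32 (A = (3 - 10)/32 = -7*1/32 = -7/32 ≈ -0.21875)
A² = (-7/32)² = 49/1024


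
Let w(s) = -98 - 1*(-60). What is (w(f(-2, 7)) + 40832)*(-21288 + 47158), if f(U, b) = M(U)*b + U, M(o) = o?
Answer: 1055340780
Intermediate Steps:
f(U, b) = U + U*b (f(U, b) = U*b + U = U + U*b)
w(s) = -38 (w(s) = -98 + 60 = -38)
(w(f(-2, 7)) + 40832)*(-21288 + 47158) = (-38 + 40832)*(-21288 + 47158) = 40794*25870 = 1055340780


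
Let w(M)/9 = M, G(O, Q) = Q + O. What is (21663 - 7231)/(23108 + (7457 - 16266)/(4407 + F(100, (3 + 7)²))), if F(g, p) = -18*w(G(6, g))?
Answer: 8009760/12825323 ≈ 0.62453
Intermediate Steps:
G(O, Q) = O + Q
w(M) = 9*M
F(g, p) = -972 - 162*g (F(g, p) = -162*(6 + g) = -18*(54 + 9*g) = -972 - 162*g)
(21663 - 7231)/(23108 + (7457 - 16266)/(4407 + F(100, (3 + 7)²))) = (21663 - 7231)/(23108 + (7457 - 16266)/(4407 + (-972 - 162*100))) = 14432/(23108 - 8809/(4407 + (-972 - 16200))) = 14432/(23108 - 8809/(4407 - 17172)) = 14432/(23108 - 8809/(-12765)) = 14432/(23108 - 8809*(-1/12765)) = 14432/(23108 + 383/555) = 14432/(12825323/555) = 14432*(555/12825323) = 8009760/12825323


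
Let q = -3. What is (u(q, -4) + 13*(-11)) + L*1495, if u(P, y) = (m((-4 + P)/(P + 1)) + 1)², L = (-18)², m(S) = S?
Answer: 1937029/4 ≈ 4.8426e+5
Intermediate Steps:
L = 324
u(P, y) = (1 + (-4 + P)/(1 + P))² (u(P, y) = ((-4 + P)/(P + 1) + 1)² = ((-4 + P)/(1 + P) + 1)² = (1 + (-4 + P)/(1 + P))²)
(u(q, -4) + 13*(-11)) + L*1495 = ((-3 + 2*(-3))²/(1 - 3)² + 13*(-11)) + 324*1495 = ((-3 - 6)²/(-2)² - 143) + 484380 = ((¼)*(-9)² - 143) + 484380 = ((¼)*81 - 143) + 484380 = (81/4 - 143) + 484380 = -491/4 + 484380 = 1937029/4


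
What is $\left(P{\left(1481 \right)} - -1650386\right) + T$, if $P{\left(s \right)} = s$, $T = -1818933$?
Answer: $-167066$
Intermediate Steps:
$\left(P{\left(1481 \right)} - -1650386\right) + T = \left(1481 - -1650386\right) - 1818933 = \left(1481 + 1650386\right) - 1818933 = 1651867 - 1818933 = -167066$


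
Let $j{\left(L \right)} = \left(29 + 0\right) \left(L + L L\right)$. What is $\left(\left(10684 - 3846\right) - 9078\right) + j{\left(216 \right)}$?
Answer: $1357048$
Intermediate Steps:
$j{\left(L \right)} = 29 L + 29 L^{2}$ ($j{\left(L \right)} = 29 \left(L + L^{2}\right) = 29 L + 29 L^{2}$)
$\left(\left(10684 - 3846\right) - 9078\right) + j{\left(216 \right)} = \left(\left(10684 - 3846\right) - 9078\right) + 29 \cdot 216 \left(1 + 216\right) = \left(6838 - 9078\right) + 29 \cdot 216 \cdot 217 = -2240 + 1359288 = 1357048$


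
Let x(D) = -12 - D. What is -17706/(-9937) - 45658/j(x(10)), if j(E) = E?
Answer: 227046539/109307 ≈ 2077.1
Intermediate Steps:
-17706/(-9937) - 45658/j(x(10)) = -17706/(-9937) - 45658/(-12 - 1*10) = -17706*(-1/9937) - 45658/(-12 - 10) = 17706/9937 - 45658/(-22) = 17706/9937 - 45658*(-1/22) = 17706/9937 + 22829/11 = 227046539/109307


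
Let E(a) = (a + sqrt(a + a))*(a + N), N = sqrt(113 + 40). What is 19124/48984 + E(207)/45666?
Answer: 20640500/15534051 + sqrt(782)/5074 + 69*sqrt(17)/5074 + 69*sqrt(46)/5074 ≈ 1.4825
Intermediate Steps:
N = 3*sqrt(17) (N = sqrt(153) = 3*sqrt(17) ≈ 12.369)
E(a) = (a + 3*sqrt(17))*(a + sqrt(2)*sqrt(a)) (E(a) = (a + sqrt(a + a))*(a + 3*sqrt(17)) = (a + sqrt(2*a))*(a + 3*sqrt(17)) = (a + sqrt(2)*sqrt(a))*(a + 3*sqrt(17)) = (a + 3*sqrt(17))*(a + sqrt(2)*sqrt(a)))
19124/48984 + E(207)/45666 = 19124/48984 + (207**2 + sqrt(2)*207**(3/2) + 3*207*sqrt(17) + 3*sqrt(34)*sqrt(207))/45666 = 19124*(1/48984) + (42849 + sqrt(2)*(621*sqrt(23)) + 621*sqrt(17) + 3*sqrt(34)*(3*sqrt(23)))*(1/45666) = 4781/12246 + (42849 + 621*sqrt(46) + 621*sqrt(17) + 9*sqrt(782))*(1/45666) = 4781/12246 + (42849 + 9*sqrt(782) + 621*sqrt(17) + 621*sqrt(46))*(1/45666) = 4781/12246 + (4761/5074 + sqrt(782)/5074 + 69*sqrt(17)/5074 + 69*sqrt(46)/5074) = 20640500/15534051 + sqrt(782)/5074 + 69*sqrt(17)/5074 + 69*sqrt(46)/5074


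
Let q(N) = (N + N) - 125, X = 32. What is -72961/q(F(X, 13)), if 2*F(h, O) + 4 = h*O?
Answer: -10423/41 ≈ -254.22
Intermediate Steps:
F(h, O) = -2 + O*h/2 (F(h, O) = -2 + (h*O)/2 = -2 + (O*h)/2 = -2 + O*h/2)
q(N) = -125 + 2*N (q(N) = 2*N - 125 = -125 + 2*N)
-72961/q(F(X, 13)) = -72961/(-125 + 2*(-2 + (½)*13*32)) = -72961/(-125 + 2*(-2 + 208)) = -72961/(-125 + 2*206) = -72961/(-125 + 412) = -72961/287 = -72961*1/287 = -10423/41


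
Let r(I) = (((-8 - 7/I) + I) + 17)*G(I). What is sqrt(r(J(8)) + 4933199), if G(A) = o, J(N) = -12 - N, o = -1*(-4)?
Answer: sqrt(123328910)/5 ≈ 2221.1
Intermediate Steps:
o = 4
G(A) = 4
r(I) = 36 - 28/I + 4*I (r(I) = (((-8 - 7/I) + I) + 17)*4 = ((-8 + I - 7/I) + 17)*4 = (9 + I - 7/I)*4 = 36 - 28/I + 4*I)
sqrt(r(J(8)) + 4933199) = sqrt((36 - 28/(-12 - 1*8) + 4*(-12 - 1*8)) + 4933199) = sqrt((36 - 28/(-12 - 8) + 4*(-12 - 8)) + 4933199) = sqrt((36 - 28/(-20) + 4*(-20)) + 4933199) = sqrt((36 - 28*(-1/20) - 80) + 4933199) = sqrt((36 + 7/5 - 80) + 4933199) = sqrt(-213/5 + 4933199) = sqrt(24665782/5) = sqrt(123328910)/5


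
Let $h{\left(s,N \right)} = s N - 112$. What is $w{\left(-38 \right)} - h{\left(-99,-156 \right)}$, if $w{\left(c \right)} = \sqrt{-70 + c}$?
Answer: $-15332 + 6 i \sqrt{3} \approx -15332.0 + 10.392 i$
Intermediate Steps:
$h{\left(s,N \right)} = -112 + N s$ ($h{\left(s,N \right)} = N s - 112 = -112 + N s$)
$w{\left(-38 \right)} - h{\left(-99,-156 \right)} = \sqrt{-70 - 38} - \left(-112 - -15444\right) = \sqrt{-108} - \left(-112 + 15444\right) = 6 i \sqrt{3} - 15332 = -15332 + 6 i \sqrt{3}$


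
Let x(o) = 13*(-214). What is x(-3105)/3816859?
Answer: -2782/3816859 ≈ -0.00072887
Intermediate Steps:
x(o) = -2782
x(-3105)/3816859 = -2782/3816859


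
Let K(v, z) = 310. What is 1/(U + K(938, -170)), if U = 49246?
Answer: 1/49556 ≈ 2.0179e-5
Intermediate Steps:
1/(U + K(938, -170)) = 1/(49246 + 310) = 1/49556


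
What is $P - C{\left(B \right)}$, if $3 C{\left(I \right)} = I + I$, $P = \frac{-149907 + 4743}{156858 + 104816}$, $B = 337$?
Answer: $- \frac{88401884}{392511} \approx -225.22$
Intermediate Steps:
$P = - \frac{72582}{130837}$ ($P = - \frac{145164}{261674} = \left(-145164\right) \frac{1}{261674} = - \frac{72582}{130837} \approx -0.55475$)
$C{\left(I \right)} = \frac{2 I}{3}$ ($C{\left(I \right)} = \frac{I + I}{3} = \frac{2 I}{3}$)
$P - C{\left(B \right)} = - \frac{72582}{130837} - \frac{2}{3} \cdot 337 = - \frac{72582}{130837} - \frac{674}{3} = - \frac{88401884}{392511}$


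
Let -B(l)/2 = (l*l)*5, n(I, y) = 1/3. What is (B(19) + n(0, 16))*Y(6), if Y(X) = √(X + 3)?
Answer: -10829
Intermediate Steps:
n(I, y) = ⅓ (n(I, y) = 1*(⅓) = ⅓)
Y(X) = √(3 + X)
B(l) = -10*l² (B(l) = -2*l*l*5 = -2*l²*5 = -10*l²)
(B(19) + n(0, 16))*Y(6) = (-10*19² + ⅓)*√(3 + 6) = (-10*361 + ⅓)*√9 = (-3610 + ⅓)*3 = -10829/3*3 = -10829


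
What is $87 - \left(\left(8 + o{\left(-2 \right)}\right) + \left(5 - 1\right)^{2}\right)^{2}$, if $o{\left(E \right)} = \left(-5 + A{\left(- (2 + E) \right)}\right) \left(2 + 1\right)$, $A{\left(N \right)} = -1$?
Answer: $51$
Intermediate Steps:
$o{\left(E \right)} = -18$ ($o{\left(E \right)} = \left(-5 - 1\right) \left(2 + 1\right) = \left(-6\right) 3 = -18$)
$87 - \left(\left(8 + o{\left(-2 \right)}\right) + \left(5 - 1\right)^{2}\right)^{2} = 87 - \left(\left(8 - 18\right) + \left(5 - 1\right)^{2}\right)^{2} = 87 - \left(-10 + 4^{2}\right)^{2} = 87 - \left(-10 + 16\right)^{2} = 87 - 6^{2} = 87 - 36 = 51$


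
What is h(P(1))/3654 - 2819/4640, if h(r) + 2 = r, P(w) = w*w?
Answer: -177677/292320 ≈ -0.60782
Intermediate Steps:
P(w) = w²
h(r) = -2 + r
h(P(1))/3654 - 2819/4640 = (-2 + 1²)/3654 - 2819/4640 = (-2 + 1)*(1/3654) - 2819*1/4640 = -1*1/3654 - 2819/4640 = -1/3654 - 2819/4640 = -177677/292320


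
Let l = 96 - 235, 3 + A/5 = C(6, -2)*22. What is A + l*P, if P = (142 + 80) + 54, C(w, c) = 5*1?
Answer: -37829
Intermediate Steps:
C(w, c) = 5
A = 535 (A = -15 + 5*(5*22) = -15 + 5*110 = -15 + 550 = 535)
l = -139
P = 276 (P = 222 + 54 = 276)
A + l*P = 535 - 139*276 = 535 - 38364 = -37829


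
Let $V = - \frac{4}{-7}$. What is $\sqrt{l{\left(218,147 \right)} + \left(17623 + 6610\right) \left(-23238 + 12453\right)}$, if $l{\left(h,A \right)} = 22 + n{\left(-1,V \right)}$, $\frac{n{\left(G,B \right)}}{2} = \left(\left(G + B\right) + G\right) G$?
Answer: $\frac{i \sqrt{12806291127}}{7} \approx 16166.0 i$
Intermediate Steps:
$V = \frac{4}{7}$ ($V = \left(-4\right) \left(- \frac{1}{7}\right) = \frac{4}{7} \approx 0.57143$)
$n{\left(G,B \right)} = 2 G \left(B + 2 G\right)$ ($n{\left(G,B \right)} = 2 \left(\left(G + B\right) + G\right) G = 2 \left(\left(B + G\right) + G\right) G = 2 \left(B + 2 G\right) G = 2 G \left(B + 2 G\right)$)
$l{\left(h,A \right)} = \frac{174}{7}$ ($l{\left(h,A \right)} = 22 + 2 \left(-1\right) \left(\frac{4}{7} + 2 \left(-1\right)\right) = 22 + 2 \left(-1\right) \left(\frac{4}{7} - 2\right) = 22 + 2 \left(-1\right) \left(- \frac{10}{7}\right) = 22 + \frac{20}{7} = \frac{174}{7}$)
$\sqrt{l{\left(218,147 \right)} + \left(17623 + 6610\right) \left(-23238 + 12453\right)} = \sqrt{\frac{174}{7} + \left(17623 + 6610\right) \left(-23238 + 12453\right)} = \sqrt{\frac{174}{7} + 24233 \left(-10785\right)} = \sqrt{\frac{174}{7} - 261352905} = \sqrt{- \frac{1829470161}{7}} = \frac{i \sqrt{12806291127}}{7}$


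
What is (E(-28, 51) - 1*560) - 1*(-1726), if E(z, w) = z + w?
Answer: 1189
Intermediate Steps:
E(z, w) = w + z
(E(-28, 51) - 1*560) - 1*(-1726) = ((51 - 28) - 1*560) - 1*(-1726) = (23 - 560) + 1726 = -537 + 1726 = 1189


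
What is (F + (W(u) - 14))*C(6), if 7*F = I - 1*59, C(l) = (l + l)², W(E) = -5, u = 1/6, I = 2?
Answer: -27360/7 ≈ -3908.6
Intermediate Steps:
u = ⅙ ≈ 0.16667
C(l) = 4*l² (C(l) = (2*l)² = 4*l²)
F = -57/7 (F = (2 - 1*59)/7 = (2 - 59)/7 = (⅐)*(-57) = -57/7 ≈ -8.1429)
(F + (W(u) - 14))*C(6) = (-57/7 + (-5 - 14))*(4*6²) = (-57/7 - 19)*(4*36) = -190/7*144 = -27360/7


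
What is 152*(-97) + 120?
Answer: -14624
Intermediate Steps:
152*(-97) + 120 = -14744 + 120 = -14624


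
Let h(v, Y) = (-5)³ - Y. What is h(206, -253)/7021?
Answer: 128/7021 ≈ 0.018231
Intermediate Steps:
h(v, Y) = -125 - Y
h(206, -253)/7021 = (-125 - 1*(-253))/7021 = (-125 + 253)*(1/7021) = 128*(1/7021) = 128/7021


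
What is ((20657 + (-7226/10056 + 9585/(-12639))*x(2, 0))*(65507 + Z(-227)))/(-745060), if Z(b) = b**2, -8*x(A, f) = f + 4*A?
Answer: -4267988613745881/1315214929820 ≈ -3245.1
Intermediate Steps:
x(A, f) = -A/2 - f/8 (x(A, f) = -(f + 4*A)/8 = -A/2 - f/8)
((20657 + (-7226/10056 + 9585/(-12639))*x(2, 0))*(65507 + Z(-227)))/(-745060) = ((20657 + (-7226/10056 + 9585/(-12639))*(-1/2*2 - 1/8*0))*(65507 + (-227)**2))/(-745060) = ((20657 + (-7226*1/10056 + 9585*(-1/12639))*(-1 + 0))*(65507 + 51529))*(-1/745060) = ((20657 + (-3613/5028 - 3195/4213)*(-1))*117036)*(-1/745060) = ((20657 - 31286029/21182964*(-1))*117036)*(-1/745060) = ((20657 + 31286029/21182964)*117036)*(-1/745060) = ((437607773377/21182964)*117036)*(-1/745060) = (4267988613745881/1765247)*(-1/745060) = -4267988613745881/1315214929820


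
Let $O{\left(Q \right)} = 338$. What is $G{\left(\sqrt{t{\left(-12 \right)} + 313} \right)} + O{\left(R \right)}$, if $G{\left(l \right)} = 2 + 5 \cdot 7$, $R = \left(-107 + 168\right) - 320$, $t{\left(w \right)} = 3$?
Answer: $375$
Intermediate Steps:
$R = -259$ ($R = 61 - 320 = -259$)
$G{\left(l \right)} = 37$ ($G{\left(l \right)} = 2 + 35 = 37$)
$G{\left(\sqrt{t{\left(-12 \right)} + 313} \right)} + O{\left(R \right)} = 37 + 338 = 375$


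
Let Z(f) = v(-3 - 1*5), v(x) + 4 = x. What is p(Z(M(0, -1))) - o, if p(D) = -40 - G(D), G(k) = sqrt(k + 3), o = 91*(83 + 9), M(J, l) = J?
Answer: -8412 - 3*I ≈ -8412.0 - 3.0*I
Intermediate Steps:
o = 8372 (o = 91*92 = 8372)
v(x) = -4 + x
Z(f) = -12 (Z(f) = -4 + (-3 - 1*5) = -4 + (-3 - 5) = -4 - 8 = -12)
G(k) = sqrt(3 + k)
p(D) = -40 - sqrt(3 + D)
p(Z(M(0, -1))) - o = (-40 - sqrt(3 - 12)) - 1*8372 = (-40 - sqrt(-9)) - 8372 = (-40 - 3*I) - 8372 = -8412 - 3*I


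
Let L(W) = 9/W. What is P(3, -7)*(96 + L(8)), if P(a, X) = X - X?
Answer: 0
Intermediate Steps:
P(a, X) = 0
P(3, -7)*(96 + L(8)) = 0*(96 + 9/8) = 0*(777/8) = 0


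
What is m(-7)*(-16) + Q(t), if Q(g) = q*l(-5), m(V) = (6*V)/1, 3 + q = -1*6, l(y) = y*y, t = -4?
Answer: 447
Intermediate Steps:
l(y) = y²
q = -9 (q = -3 - 1*6 = -3 - 6 = -9)
m(V) = 6*V (m(V) = (6*V)*1 = 6*V)
Q(g) = -225 (Q(g) = -9*(-5)² = -9*25 = -225)
m(-7)*(-16) + Q(t) = (6*(-7))*(-16) - 225 = -42*(-16) - 225 = 672 - 225 = 447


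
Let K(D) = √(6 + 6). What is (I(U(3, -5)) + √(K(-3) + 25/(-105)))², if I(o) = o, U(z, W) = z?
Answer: (63 + √21*√(-5 + 42*√3))²/441 ≈ 23.003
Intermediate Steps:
K(D) = 2*√3 (K(D) = √12 = 2*√3)
(I(U(3, -5)) + √(K(-3) + 25/(-105)))² = (3 + √(2*√3 + 25/(-105)))² = (3 + √(2*√3 + 25*(-1/105)))² = (3 + √(2*√3 - 5/21))² = (3 + √(-5/21 + 2*√3))²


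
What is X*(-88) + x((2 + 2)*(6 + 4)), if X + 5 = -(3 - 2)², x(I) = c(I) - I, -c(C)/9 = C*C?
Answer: -13912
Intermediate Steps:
c(C) = -9*C² (c(C) = -9*C*C = -9*C²)
x(I) = -I - 9*I² (x(I) = -9*I² - I = -I - 9*I²)
X = -6 (X = -5 - (3 - 2)² = -5 - 1*1² = -5 - 1*1 = -5 - 1 = -6)
X*(-88) + x((2 + 2)*(6 + 4)) = -6*(-88) + ((2 + 2)*(6 + 4))*(-1 - 9*(2 + 2)*(6 + 4)) = 528 + (4*10)*(-1 - 36*10) = 528 + 40*(-1 - 9*40) = 528 + 40*(-1 - 360) = 528 + 40*(-361) = 528 - 14440 = -13912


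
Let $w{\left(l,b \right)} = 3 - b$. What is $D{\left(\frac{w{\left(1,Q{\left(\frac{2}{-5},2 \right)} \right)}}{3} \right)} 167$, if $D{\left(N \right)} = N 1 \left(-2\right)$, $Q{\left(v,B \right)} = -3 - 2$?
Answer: $- \frac{2672}{3} \approx -890.67$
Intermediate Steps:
$Q{\left(v,B \right)} = -5$
$D{\left(N \right)} = - 2 N$ ($D{\left(N \right)} = N \left(-2\right) = - 2 N$)
$D{\left(\frac{w{\left(1,Q{\left(\frac{2}{-5},2 \right)} \right)}}{3} \right)} 167 = - 2 \frac{3 - -5}{3} \cdot 167 = - 2 \left(3 + 5\right) \frac{1}{3} \cdot 167 = - 2 \cdot 8 \cdot \frac{1}{3} \cdot 167 = \left(-2\right) \frac{8}{3} \cdot 167 = \left(- \frac{16}{3}\right) 167 = - \frac{2672}{3}$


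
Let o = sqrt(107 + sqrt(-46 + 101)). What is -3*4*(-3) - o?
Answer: 36 - sqrt(107 + sqrt(55)) ≈ 25.303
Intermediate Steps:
o = sqrt(107 + sqrt(55)) ≈ 10.697
-3*4*(-3) - o = -3*4*(-3) - sqrt(107 + sqrt(55)) = -12*(-3) - sqrt(107 + sqrt(55)) = 36 - sqrt(107 + sqrt(55))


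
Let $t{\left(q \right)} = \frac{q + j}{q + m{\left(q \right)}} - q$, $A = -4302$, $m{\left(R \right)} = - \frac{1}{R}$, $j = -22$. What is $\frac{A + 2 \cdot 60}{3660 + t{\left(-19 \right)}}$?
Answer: $- \frac{1505520}{1325219} \approx -1.1361$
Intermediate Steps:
$t{\left(q \right)} = - q + \frac{-22 + q}{q - \frac{1}{q}}$ ($t{\left(q \right)} = \frac{q - 22}{q - \frac{1}{q}} - q = \frac{-22 + q}{q - \frac{1}{q}} - q = - q + \frac{-22 + q}{q - \frac{1}{q}}$)
$\frac{A + 2 \cdot 60}{3660 + t{\left(-19 \right)}} = \frac{-4302 + 2 \cdot 60}{3660 - \frac{19 \left(-21 - 19 - \left(-19\right)^{2}\right)}{-1 + \left(-19\right)^{2}}} = \frac{-4302 + 120}{3660 - \frac{19 \left(-21 - 19 - 361\right)}{-1 + 361}} = - \frac{4182}{3660 - \frac{19 \left(-21 - 19 - 361\right)}{360}} = - \frac{4182}{3660 - \frac{19}{360} \left(-401\right)} = - \frac{4182}{3660 + \frac{7619}{360}} = - \frac{4182}{\frac{1325219}{360}} = \left(-4182\right) \frac{360}{1325219} = - \frac{1505520}{1325219}$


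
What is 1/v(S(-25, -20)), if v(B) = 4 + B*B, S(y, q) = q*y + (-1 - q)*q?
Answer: 1/14404 ≈ 6.9425e-5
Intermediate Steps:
S(y, q) = q*y + q*(-1 - q)
v(B) = 4 + B²
1/v(S(-25, -20)) = 1/(4 + (-20*(-1 - 25 - 1*(-20)))²) = 1/(4 + (-20*(-1 - 25 + 20))²) = 1/(4 + (-20*(-6))²) = 1/(4 + 120²) = 1/(4 + 14400) = 1/14404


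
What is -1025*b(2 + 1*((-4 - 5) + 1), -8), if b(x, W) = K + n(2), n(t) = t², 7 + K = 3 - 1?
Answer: 1025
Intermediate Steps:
K = -5 (K = -7 + (3 - 1) = -7 + 2 = -5)
b(x, W) = -1 (b(x, W) = -5 + 2² = -5 + 4 = -1)
-1025*b(2 + 1*((-4 - 5) + 1), -8) = -1025*(-1) = 1025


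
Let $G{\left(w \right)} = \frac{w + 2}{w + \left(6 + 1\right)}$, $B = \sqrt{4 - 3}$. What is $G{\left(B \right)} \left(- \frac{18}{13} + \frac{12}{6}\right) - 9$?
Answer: $- \frac{114}{13} \approx -8.7692$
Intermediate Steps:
$B = 1$ ($B = \sqrt{1} = 1$)
$G{\left(w \right)} = \frac{2 + w}{7 + w}$ ($G{\left(w \right)} = \frac{2 + w}{w + 7} = \frac{2 + w}{7 + w}$)
$G{\left(B \right)} \left(- \frac{18}{13} + \frac{12}{6}\right) - 9 = \frac{2 + 1}{7 + 1} \left(- \frac{18}{13} + \frac{12}{6}\right) - 9 = \frac{1}{8} \cdot 3 \left(\left(-18\right) \frac{1}{13} + 12 \cdot \frac{1}{6}\right) - 9 = \frac{1}{8} \cdot 3 \left(- \frac{18}{13} + 2\right) - 9 = \frac{3}{8} \cdot \frac{8}{13} - 9 = \frac{3}{13} - 9 = - \frac{114}{13}$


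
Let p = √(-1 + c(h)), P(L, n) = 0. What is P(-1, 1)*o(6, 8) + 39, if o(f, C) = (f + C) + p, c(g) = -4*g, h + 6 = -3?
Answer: 39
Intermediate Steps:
h = -9 (h = -6 - 3 = -9)
p = √35 (p = √(-1 - 4*(-9)) = √(-1 + 36) = √35 ≈ 5.9161)
o(f, C) = C + f + √35 (o(f, C) = (f + C) + √35 = (C + f) + √35 = C + f + √35)
P(-1, 1)*o(6, 8) + 39 = 0*(8 + 6 + √35) + 39 = 0*(14 + √35) + 39 = 0 + 39 = 39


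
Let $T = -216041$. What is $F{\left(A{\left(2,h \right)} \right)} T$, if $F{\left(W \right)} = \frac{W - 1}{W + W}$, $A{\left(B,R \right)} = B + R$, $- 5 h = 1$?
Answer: $- \frac{432082}{9} \approx -48009.0$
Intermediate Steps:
$h = - \frac{1}{5}$ ($h = \left(- \frac{1}{5}\right) 1 = - \frac{1}{5} \approx -0.2$)
$F{\left(W \right)} = \frac{-1 + W}{2 W}$
$F{\left(A{\left(2,h \right)} \right)} T = \frac{-1 + \left(2 - \frac{1}{5}\right)}{2 \left(2 - \frac{1}{5}\right)} \left(-216041\right) = \frac{-1 + \frac{9}{5}}{2 \cdot \frac{9}{5}} \left(-216041\right) = \frac{1}{2} \cdot \frac{5}{9} \cdot \frac{4}{5} \left(-216041\right) = \frac{2}{9} \left(-216041\right) = - \frac{432082}{9}$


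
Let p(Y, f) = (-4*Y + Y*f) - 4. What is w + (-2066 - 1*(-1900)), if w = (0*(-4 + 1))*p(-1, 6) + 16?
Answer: -150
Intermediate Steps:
p(Y, f) = -4 - 4*Y + Y*f
w = 16 (w = (0*(-4 + 1))*(-4 - 4*(-1) - 1*6) + 16 = (0*(-3))*(-4 + 4 - 6) + 16 = 0*(-6) + 16 = 0 + 16 = 16)
w + (-2066 - 1*(-1900)) = 16 + (-2066 - 1*(-1900)) = 16 + (-2066 + 1900) = 16 - 166 = -150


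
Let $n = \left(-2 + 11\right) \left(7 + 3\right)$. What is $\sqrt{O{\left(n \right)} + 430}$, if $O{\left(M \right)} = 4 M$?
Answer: $\sqrt{790} \approx 28.107$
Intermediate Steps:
$n = 90$ ($n = 9 \cdot 10 = 90$)
$\sqrt{O{\left(n \right)} + 430} = \sqrt{4 \cdot 90 + 430} = \sqrt{360 + 430} = \sqrt{790}$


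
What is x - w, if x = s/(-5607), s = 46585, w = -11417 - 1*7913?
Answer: 15476675/801 ≈ 19322.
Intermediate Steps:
w = -19330 (w = -11417 - 7913 = -19330)
x = -6655/801 (x = 46585/(-5607) = 46585*(-1/5607) = -6655/801 ≈ -8.3084)
x - w = -6655/801 - 1*(-19330) = -6655/801 + 19330 = 15476675/801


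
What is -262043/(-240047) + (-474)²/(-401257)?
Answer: 51213788279/96320539079 ≈ 0.53170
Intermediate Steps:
-262043/(-240047) + (-474)²/(-401257) = -262043*(-1/240047) + 224676*(-1/401257) = 262043/240047 - 224676/401257 = 51213788279/96320539079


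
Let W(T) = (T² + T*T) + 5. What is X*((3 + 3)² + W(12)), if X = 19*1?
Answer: 6251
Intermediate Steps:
W(T) = 5 + 2*T² (W(T) = (T² + T²) + 5 = 2*T² + 5 = 5 + 2*T²)
X = 19
X*((3 + 3)² + W(12)) = 19*((3 + 3)² + (5 + 2*12²)) = 19*(6² + (5 + 2*144)) = 19*(36 + (5 + 288)) = 19*(36 + 293) = 19*329 = 6251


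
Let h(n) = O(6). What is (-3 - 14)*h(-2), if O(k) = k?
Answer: -102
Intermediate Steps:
h(n) = 6
(-3 - 14)*h(-2) = (-3 - 14)*6 = -17*6 = -102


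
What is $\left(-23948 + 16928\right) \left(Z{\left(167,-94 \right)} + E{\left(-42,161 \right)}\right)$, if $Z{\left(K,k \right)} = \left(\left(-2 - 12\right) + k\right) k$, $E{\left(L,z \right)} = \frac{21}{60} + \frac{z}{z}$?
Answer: $-71276517$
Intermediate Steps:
$E{\left(L,z \right)} = \frac{27}{20}$ ($E{\left(L,z \right)} = 21 \cdot \frac{1}{60} + 1 = \frac{7}{20} + 1 = \frac{27}{20}$)
$Z{\left(K,k \right)} = k \left(-14 + k\right)$ ($Z{\left(K,k \right)} = \left(-14 + k\right) k = k \left(-14 + k\right)$)
$\left(-23948 + 16928\right) \left(Z{\left(167,-94 \right)} + E{\left(-42,161 \right)}\right) = \left(-23948 + 16928\right) \left(- 94 \left(-14 - 94\right) + \frac{27}{20}\right) = - 7020 \left(\left(-94\right) \left(-108\right) + \frac{27}{20}\right) = - 7020 \left(10152 + \frac{27}{20}\right) = \left(-7020\right) \frac{203067}{20} = -71276517$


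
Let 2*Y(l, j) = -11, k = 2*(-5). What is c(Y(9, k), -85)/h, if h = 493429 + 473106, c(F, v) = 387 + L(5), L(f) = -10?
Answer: 377/966535 ≈ 0.00039005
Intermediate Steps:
k = -10
Y(l, j) = -11/2 (Y(l, j) = (½)*(-11) = -11/2)
c(F, v) = 377 (c(F, v) = 387 - 10 = 377)
h = 966535
c(Y(9, k), -85)/h = 377/966535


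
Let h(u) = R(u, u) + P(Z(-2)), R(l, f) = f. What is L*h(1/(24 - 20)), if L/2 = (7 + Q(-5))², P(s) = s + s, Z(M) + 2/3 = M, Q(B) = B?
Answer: -122/3 ≈ -40.667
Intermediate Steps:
Z(M) = -⅔ + M
P(s) = 2*s
h(u) = -16/3 + u (h(u) = u + 2*(-⅔ - 2) = u + 2*(-8/3) = u - 16/3 = -16/3 + u)
L = 8 (L = 2*(7 - 5)² = 2*2² = 2*4 = 8)
L*h(1/(24 - 20)) = 8*(-16/3 + 1/(24 - 20)) = 8*(-16/3 + 1/4) = 8*(-16/3 + ¼) = 8*(-61/12) = -122/3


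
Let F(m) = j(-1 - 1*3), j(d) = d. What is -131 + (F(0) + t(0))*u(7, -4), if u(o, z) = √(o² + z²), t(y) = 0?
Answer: -131 - 4*√65 ≈ -163.25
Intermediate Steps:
F(m) = -4 (F(m) = -1 - 1*3 = -1 - 3 = -4)
-131 + (F(0) + t(0))*u(7, -4) = -131 + (-4 + 0)*√(7² + (-4)²) = -131 - 4*√(49 + 16) = -131 - 4*√65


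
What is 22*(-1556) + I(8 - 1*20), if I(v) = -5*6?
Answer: -34262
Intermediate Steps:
I(v) = -30
22*(-1556) + I(8 - 1*20) = 22*(-1556) - 30 = -34232 - 30 = -34262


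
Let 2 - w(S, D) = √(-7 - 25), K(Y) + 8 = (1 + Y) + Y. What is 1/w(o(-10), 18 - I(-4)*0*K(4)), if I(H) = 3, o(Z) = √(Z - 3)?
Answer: 1/18 + I*√2/9 ≈ 0.055556 + 0.15713*I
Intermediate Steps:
o(Z) = √(-3 + Z)
K(Y) = -7 + 2*Y (K(Y) = -8 + ((1 + Y) + Y) = -8 + (1 + 2*Y) = -7 + 2*Y)
w(S, D) = 2 - 4*I*√2 (w(S, D) = 2 - √(-7 - 25) = 2 - √(-32) = 2 - 4*I*√2)
1/w(o(-10), 18 - I(-4)*0*K(4)) = 1/(2 - 4*I*√2)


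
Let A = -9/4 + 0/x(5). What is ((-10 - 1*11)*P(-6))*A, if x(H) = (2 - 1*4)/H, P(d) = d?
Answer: -567/2 ≈ -283.50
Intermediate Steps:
x(H) = -2/H (x(H) = (2 - 4)/H = -2/H)
A = -9/4 (A = -9/4 + 0/((-2/5)) = -9*1/4 + 0/((-2*1/5)) = -9/4 + 0/(-2/5) = -9/4 + 0*(-5/2) = -9/4 + 0 = -9/4 ≈ -2.2500)
((-10 - 1*11)*P(-6))*A = ((-10 - 1*11)*(-6))*(-9/4) = ((-10 - 11)*(-6))*(-9/4) = -21*(-6)*(-9/4) = 126*(-9/4) = -567/2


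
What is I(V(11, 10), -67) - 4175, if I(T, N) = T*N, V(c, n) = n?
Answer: -4845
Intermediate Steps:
I(T, N) = N*T
I(V(11, 10), -67) - 4175 = -67*10 - 4175 = -670 - 4175 = -4845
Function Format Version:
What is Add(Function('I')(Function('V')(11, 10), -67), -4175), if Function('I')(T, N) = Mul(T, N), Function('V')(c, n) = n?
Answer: -4845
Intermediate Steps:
Function('I')(T, N) = Mul(N, T)
Add(Function('I')(Function('V')(11, 10), -67), -4175) = Add(Mul(-67, 10), -4175) = Add(-670, -4175) = -4845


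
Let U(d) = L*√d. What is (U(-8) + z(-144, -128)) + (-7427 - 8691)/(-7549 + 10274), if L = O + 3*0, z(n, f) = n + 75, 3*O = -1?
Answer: -204143/2725 - 2*I*√2/3 ≈ -74.915 - 0.94281*I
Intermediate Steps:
O = -⅓ (O = (⅓)*(-1) = -⅓ ≈ -0.33333)
z(n, f) = 75 + n
L = -⅓ (L = -⅓ + 3*0 = -⅓ + 0 = -⅓ ≈ -0.33333)
U(d) = -√d/3
(U(-8) + z(-144, -128)) + (-7427 - 8691)/(-7549 + 10274) = (-2*I*√2/3 + (75 - 144)) + (-7427 - 8691)/(-7549 + 10274) = (-2*I*√2/3 - 69) - 16118/2725 = (-2*I*√2/3 - 69) - 16118*1/2725 = (-69 - 2*I*√2/3) - 16118/2725 = -204143/2725 - 2*I*√2/3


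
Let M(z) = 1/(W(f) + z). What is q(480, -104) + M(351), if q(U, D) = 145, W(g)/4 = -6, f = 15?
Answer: 47416/327 ≈ 145.00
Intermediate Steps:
W(g) = -24 (W(g) = 4*(-6) = -24)
M(z) = 1/(-24 + z)
q(480, -104) + M(351) = 145 + 1/(-24 + 351) = 145 + 1/327 = 47416/327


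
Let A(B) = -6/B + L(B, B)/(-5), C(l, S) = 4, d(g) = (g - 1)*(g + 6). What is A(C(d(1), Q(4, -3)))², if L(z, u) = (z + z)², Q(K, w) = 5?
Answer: 20449/100 ≈ 204.49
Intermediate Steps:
L(z, u) = 4*z² (L(z, u) = (2*z)² = 4*z²)
d(g) = (-1 + g)*(6 + g)
A(B) = -6/B - 4*B²/5 (A(B) = -6/B + (4*B²)/(-5) = -6/B + (4*B²)*(-⅕) = -6/B - 4*B²/5)
A(C(d(1), Q(4, -3)))² = ((⅖)*(-15 - 2*4³)/4)² = ((⅖)*(¼)*(-15 - 2*64))² = ((⅖)*(¼)*(-15 - 128))² = ((⅖)*(¼)*(-143))² = (-143/10)² = 20449/100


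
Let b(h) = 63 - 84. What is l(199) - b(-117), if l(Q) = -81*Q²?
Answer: -3207660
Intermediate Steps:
b(h) = -21
l(199) - b(-117) = -81*199² - 1*(-21) = -81*39601 + 21 = -3207681 + 21 = -3207660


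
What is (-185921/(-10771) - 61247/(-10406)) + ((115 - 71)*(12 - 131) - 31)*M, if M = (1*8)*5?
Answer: -23611057532317/112083026 ≈ -2.1066e+5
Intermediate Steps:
M = 40 (M = 8*5 = 40)
(-185921/(-10771) - 61247/(-10406)) + ((115 - 71)*(12 - 131) - 31)*M = (-185921/(-10771) - 61247/(-10406)) + ((115 - 71)*(12 - 131) - 31)*40 = (-185921*(-1/10771) - 61247*(-1/10406)) + (44*(-119) - 31)*40 = (185921/10771 + 61247/10406) + (-5236 - 31)*40 = 2594385363/112083026 - 5267*40 = 2594385363/112083026 - 210680 = -23611057532317/112083026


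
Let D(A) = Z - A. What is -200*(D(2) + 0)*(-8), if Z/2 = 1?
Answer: 0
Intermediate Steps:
Z = 2 (Z = 2*1 = 2)
D(A) = 2 - A
-200*(D(2) + 0)*(-8) = -200*((2 - 1*2) + 0)*(-8) = -200*((2 - 2) + 0)*(-8) = -200*(0 + 0)*(-8) = -0*(-8) = -200*0 = 0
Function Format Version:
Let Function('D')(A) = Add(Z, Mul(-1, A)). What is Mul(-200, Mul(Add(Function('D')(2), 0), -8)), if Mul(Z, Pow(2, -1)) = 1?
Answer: 0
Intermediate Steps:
Z = 2 (Z = Mul(2, 1) = 2)
Function('D')(A) = Add(2, Mul(-1, A))
Mul(-200, Mul(Add(Function('D')(2), 0), -8)) = Mul(-200, Mul(Add(Add(2, Mul(-1, 2)), 0), -8)) = Mul(-200, Mul(Add(Add(2, -2), 0), -8)) = Mul(-200, Mul(Add(0, 0), -8)) = Mul(-200, Mul(0, -8)) = Mul(-200, 0) = 0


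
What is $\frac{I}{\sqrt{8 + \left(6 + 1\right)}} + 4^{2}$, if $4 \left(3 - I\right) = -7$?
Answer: $16 + \frac{19 \sqrt{15}}{60} \approx 17.226$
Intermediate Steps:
$I = \frac{19}{4}$ ($I = 3 - - \frac{7}{4} = 3 + \frac{7}{4} = \frac{19}{4} \approx 4.75$)
$\frac{I}{\sqrt{8 + \left(6 + 1\right)}} + 4^{2} = \frac{19}{4 \sqrt{8 + \left(6 + 1\right)}} + 4^{2} = \frac{19}{4 \sqrt{8 + 7}} + 16 = \frac{19}{4 \sqrt{15}} + 16 = \frac{19 \frac{\sqrt{15}}{15}}{4} + 16 = \frac{19 \sqrt{15}}{60} + 16 = 16 + \frac{19 \sqrt{15}}{60}$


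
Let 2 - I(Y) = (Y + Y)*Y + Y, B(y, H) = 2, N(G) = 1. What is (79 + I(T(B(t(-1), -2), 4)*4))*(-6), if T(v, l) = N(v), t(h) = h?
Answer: -270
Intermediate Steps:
T(v, l) = 1
I(Y) = 2 - Y - 2*Y² (I(Y) = 2 - ((Y + Y)*Y + Y) = 2 - ((2*Y)*Y + Y) = 2 - (2*Y² + Y) = 2 - (Y + 2*Y²) = 2 + (-Y - 2*Y²) = 2 - Y - 2*Y²)
(79 + I(T(B(t(-1), -2), 4)*4))*(-6) = (79 + (2 - 4 - 2*(1*4)²))*(-6) = (79 + (2 - 1*4 - 2*4²))*(-6) = (79 + (2 - 4 - 2*16))*(-6) = (79 + (2 - 4 - 32))*(-6) = (79 - 34)*(-6) = 45*(-6) = -270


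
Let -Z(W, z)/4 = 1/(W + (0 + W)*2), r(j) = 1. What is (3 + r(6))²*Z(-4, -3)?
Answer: 16/3 ≈ 5.3333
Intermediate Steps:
Z(W, z) = -4/(3*W) (Z(W, z) = -4/(W + (0 + W)*2) = -4/(W + W*2) = -4/(W + 2*W) = -4*1/(3*W) = -4/(3*W))
(3 + r(6))²*Z(-4, -3) = (3 + 1)²*(-4/3/(-4)) = 4²*(-4/3*(-¼)) = 16*(⅓) = 16/3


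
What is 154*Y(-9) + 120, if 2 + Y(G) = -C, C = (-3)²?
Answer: -1574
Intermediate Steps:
C = 9
Y(G) = -11 (Y(G) = -2 - 1*9 = -2 - 9 = -11)
154*Y(-9) + 120 = 154*(-11) + 120 = -1694 + 120 = -1574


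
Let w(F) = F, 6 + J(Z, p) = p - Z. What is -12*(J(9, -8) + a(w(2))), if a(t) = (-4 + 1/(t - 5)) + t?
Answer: 304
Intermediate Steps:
J(Z, p) = -6 + p - Z (J(Z, p) = -6 + (p - Z) = -6 + p - Z)
a(t) = -4 + t + 1/(-5 + t) (a(t) = (-4 + 1/(-5 + t)) + t = -4 + t + 1/(-5 + t))
-12*(J(9, -8) + a(w(2))) = -12*((-6 - 8 - 1*9) + (21 + 2**2 - 9*2)/(-5 + 2)) = -12*((-6 - 8 - 9) + (21 + 4 - 18)/(-3)) = -12*(-23 - 1/3*7) = -12*(-23 - 7/3) = -12*(-76/3) = 304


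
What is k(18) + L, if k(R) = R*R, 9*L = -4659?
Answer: -581/3 ≈ -193.67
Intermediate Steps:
L = -1553/3 (L = (1/9)*(-4659) = -1553/3 ≈ -517.67)
k(R) = R**2
k(18) + L = 18**2 - 1553/3 = 324 - 1553/3 = -581/3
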